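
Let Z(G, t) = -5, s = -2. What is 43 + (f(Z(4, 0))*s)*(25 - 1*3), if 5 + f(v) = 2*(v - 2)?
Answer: 879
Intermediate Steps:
f(v) = -9 + 2*v (f(v) = -5 + 2*(v - 2) = -5 + 2*(-2 + v) = -5 + (-4 + 2*v) = -9 + 2*v)
43 + (f(Z(4, 0))*s)*(25 - 1*3) = 43 + ((-9 + 2*(-5))*(-2))*(25 - 1*3) = 43 + ((-9 - 10)*(-2))*(25 - 3) = 43 - 19*(-2)*22 = 43 + 38*22 = 43 + 836 = 879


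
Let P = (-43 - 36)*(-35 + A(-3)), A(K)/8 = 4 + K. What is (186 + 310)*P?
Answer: 1057968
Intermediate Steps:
A(K) = 32 + 8*K (A(K) = 8*(4 + K) = 32 + 8*K)
P = 2133 (P = (-43 - 36)*(-35 + (32 + 8*(-3))) = -79*(-35 + (32 - 24)) = -79*(-35 + 8) = -79*(-27) = 2133)
(186 + 310)*P = (186 + 310)*2133 = 496*2133 = 1057968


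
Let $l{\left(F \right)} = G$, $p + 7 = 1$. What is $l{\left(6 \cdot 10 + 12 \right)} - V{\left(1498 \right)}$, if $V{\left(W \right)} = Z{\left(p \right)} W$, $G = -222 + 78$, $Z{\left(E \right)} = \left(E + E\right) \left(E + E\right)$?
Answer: $-215856$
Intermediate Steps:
$p = -6$ ($p = -7 + 1 = -6$)
$Z{\left(E \right)} = 4 E^{2}$ ($Z{\left(E \right)} = 2 E 2 E = 4 E^{2}$)
$G = -144$
$l{\left(F \right)} = -144$
$V{\left(W \right)} = 144 W$ ($V{\left(W \right)} = 4 \left(-6\right)^{2} W = 4 \cdot 36 W = 144 W$)
$l{\left(6 \cdot 10 + 12 \right)} - V{\left(1498 \right)} = -144 - 144 \cdot 1498 = -144 - 215712 = -215856$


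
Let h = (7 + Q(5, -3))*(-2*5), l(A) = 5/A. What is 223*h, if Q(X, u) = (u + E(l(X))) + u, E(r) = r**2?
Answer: -4460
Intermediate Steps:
Q(X, u) = 2*u + 25/X**2 (Q(X, u) = (u + (5/X)**2) + u = (u + 25/X**2) + u = 2*u + 25/X**2)
h = -20 (h = (7 + (2*(-3) + 25/5**2))*(-2*5) = (7 + (-6 + 25*(1/25)))*(-10) = (7 + (-6 + 1))*(-10) = (7 - 5)*(-10) = 2*(-10) = -20)
223*h = 223*(-20) = -4460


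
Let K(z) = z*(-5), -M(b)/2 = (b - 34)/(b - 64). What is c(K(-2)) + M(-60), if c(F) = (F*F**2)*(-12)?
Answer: -372047/31 ≈ -12002.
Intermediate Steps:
M(b) = -2*(-34 + b)/(-64 + b) (M(b) = -2*(b - 34)/(b - 64) = -2*(-34 + b)/(-64 + b))
K(z) = -5*z
c(F) = -12*F**3 (c(F) = F**3*(-12) = -12*F**3)
c(K(-2)) + M(-60) = -12*(-5*(-2))**3 + 2*(34 - 1*(-60))/(-64 - 60) = -12*10**3 + 2*(34 + 60)/(-124) = -12*1000 + 2*(-1/124)*94 = -12000 - 47/31 = -372047/31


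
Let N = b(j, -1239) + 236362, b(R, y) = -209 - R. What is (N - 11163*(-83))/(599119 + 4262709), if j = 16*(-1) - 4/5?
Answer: 2906747/12154570 ≈ 0.23915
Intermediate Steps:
j = -84/5 (j = -16 - 4*⅕ = -16 - ⅘ = -84/5 ≈ -16.800)
N = 1180849/5 (N = (-209 - 1*(-84/5)) + 236362 = (-209 + 84/5) + 236362 = -961/5 + 236362 = 1180849/5 ≈ 2.3617e+5)
(N - 11163*(-83))/(599119 + 4262709) = (1180849/5 - 11163*(-83))/(599119 + 4262709) = (1180849/5 + 926529)/4861828 = (5813494/5)*(1/4861828) = 2906747/12154570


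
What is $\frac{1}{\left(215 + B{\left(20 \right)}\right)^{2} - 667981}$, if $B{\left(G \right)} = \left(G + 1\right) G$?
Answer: $- \frac{1}{264756} \approx -3.7771 \cdot 10^{-6}$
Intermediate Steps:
$B{\left(G \right)} = G \left(1 + G\right)$ ($B{\left(G \right)} = \left(1 + G\right) G = G \left(1 + G\right)$)
$\frac{1}{\left(215 + B{\left(20 \right)}\right)^{2} - 667981} = \frac{1}{\left(215 + 20 \left(1 + 20\right)\right)^{2} - 667981} = \frac{1}{\left(215 + 20 \cdot 21\right)^{2} - 667981} = \frac{1}{\left(215 + 420\right)^{2} - 667981} = \frac{1}{635^{2} - 667981} = \frac{1}{403225 - 667981} = \frac{1}{-264756} = - \frac{1}{264756}$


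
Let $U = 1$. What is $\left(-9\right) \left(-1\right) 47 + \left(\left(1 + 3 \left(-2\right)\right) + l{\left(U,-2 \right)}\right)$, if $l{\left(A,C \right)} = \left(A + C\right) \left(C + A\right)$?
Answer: $419$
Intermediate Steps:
$l{\left(A,C \right)} = \left(A + C\right)^{2}$ ($l{\left(A,C \right)} = \left(A + C\right) \left(A + C\right) = \left(A + C\right)^{2}$)
$\left(-9\right) \left(-1\right) 47 + \left(\left(1 + 3 \left(-2\right)\right) + l{\left(U,-2 \right)}\right) = \left(-9\right) \left(-1\right) 47 + \left(\left(1 + 3 \left(-2\right)\right) + \left(1 - 2\right)^{2}\right) = 9 \cdot 47 + \left(\left(1 - 6\right) + \left(-1\right)^{2}\right) = 423 + \left(-5 + 1\right) = 423 - 4 = 419$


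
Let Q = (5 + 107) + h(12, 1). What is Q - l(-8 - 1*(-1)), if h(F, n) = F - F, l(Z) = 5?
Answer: 107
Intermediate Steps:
h(F, n) = 0
Q = 112 (Q = (5 + 107) + 0 = 112 + 0 = 112)
Q - l(-8 - 1*(-1)) = 112 - 1*5 = 112 - 5 = 107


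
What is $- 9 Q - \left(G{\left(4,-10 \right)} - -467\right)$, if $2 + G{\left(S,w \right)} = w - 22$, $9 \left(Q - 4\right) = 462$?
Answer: $-931$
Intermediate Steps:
$Q = \frac{166}{3}$ ($Q = 4 + \frac{1}{9} \cdot 462 = 4 + \frac{154}{3} = \frac{166}{3} \approx 55.333$)
$G{\left(S,w \right)} = -24 + w$ ($G{\left(S,w \right)} = -2 + \left(w - 22\right) = -2 + \left(-22 + w\right) = -24 + w$)
$- 9 Q - \left(G{\left(4,-10 \right)} - -467\right) = \left(-9\right) \frac{166}{3} - \left(\left(-24 - 10\right) - -467\right) = -498 - \left(-34 + 467\right) = -498 - 433 = -931$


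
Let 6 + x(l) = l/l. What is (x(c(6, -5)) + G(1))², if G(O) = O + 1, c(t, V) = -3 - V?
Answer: 9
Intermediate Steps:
x(l) = -5 (x(l) = -6 + l/l = -6 + 1 = -5)
G(O) = 1 + O
(x(c(6, -5)) + G(1))² = (-5 + (1 + 1))² = (-5 + 2)² = (-3)² = 9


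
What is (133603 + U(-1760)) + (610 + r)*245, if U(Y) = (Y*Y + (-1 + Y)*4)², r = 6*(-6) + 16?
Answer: 9551536667289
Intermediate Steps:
r = -20 (r = -36 + 16 = -20)
U(Y) = (-4 + Y² + 4*Y)² (U(Y) = (Y² + (-4 + 4*Y))² = (-4 + Y² + 4*Y)²)
(133603 + U(-1760)) + (610 + r)*245 = (133603 + (-4 + (-1760)² + 4*(-1760))²) + (610 - 20)*245 = (133603 + (-4 + 3097600 - 7040)²) + 590*245 = (133603 + 3090556²) + 144550 = (133603 + 9551536389136) + 144550 = 9551536522739 + 144550 = 9551536667289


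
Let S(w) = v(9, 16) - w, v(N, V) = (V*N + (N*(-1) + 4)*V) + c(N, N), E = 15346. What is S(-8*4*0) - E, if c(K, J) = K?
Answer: -15273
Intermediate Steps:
v(N, V) = N + N*V + V*(4 - N) (v(N, V) = (V*N + (N*(-1) + 4)*V) + N = (N*V + (-N + 4)*V) + N = (N*V + (4 - N)*V) + N = (N*V + V*(4 - N)) + N = N + N*V + V*(4 - N))
S(w) = 73 - w (S(w) = (9 + 4*16) - w = (9 + 64) - w = 73 - w)
S(-8*4*0) - E = (73 - (-8*4)*0) - 1*15346 = (73 - (-32)*0) - 15346 = (73 - 1*0) - 15346 = (73 + 0) - 15346 = 73 - 15346 = -15273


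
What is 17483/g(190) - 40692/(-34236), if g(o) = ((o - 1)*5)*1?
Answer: 5898166/299565 ≈ 19.689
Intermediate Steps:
g(o) = -5 + 5*o (g(o) = ((-1 + o)*5)*1 = (-5 + 5*o)*1 = -5 + 5*o)
17483/g(190) - 40692/(-34236) = 17483/(-5 + 5*190) - 40692/(-34236) = 17483/(-5 + 950) - 40692*(-1/34236) = 17483/945 + 3391/2853 = 5898166/299565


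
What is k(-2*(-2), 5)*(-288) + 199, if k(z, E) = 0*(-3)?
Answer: 199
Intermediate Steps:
k(z, E) = 0
k(-2*(-2), 5)*(-288) + 199 = 0*(-288) + 199 = 0 + 199 = 199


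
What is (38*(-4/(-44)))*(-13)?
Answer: -494/11 ≈ -44.909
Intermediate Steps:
(38*(-4/(-44)))*(-13) = (38*(-4*(-1/44)))*(-13) = (38*(1/11))*(-13) = (38/11)*(-13) = -494/11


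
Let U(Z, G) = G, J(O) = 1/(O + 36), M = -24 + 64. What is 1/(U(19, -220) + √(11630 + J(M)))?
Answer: -16720/2794519 - 6*√1865971/2794519 ≈ -0.0089160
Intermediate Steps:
M = 40
J(O) = 1/(36 + O)
1/(U(19, -220) + √(11630 + J(M))) = 1/(-220 + √(11630 + 1/(36 + 40))) = 1/(-220 + √(11630 + 1/76)) = 1/(-220 + √(883881/76)) = 1/(-220 + 3*√1865971/38)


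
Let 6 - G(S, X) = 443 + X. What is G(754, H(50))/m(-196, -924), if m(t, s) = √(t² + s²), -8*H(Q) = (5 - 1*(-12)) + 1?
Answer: -1739*√1138/127456 ≈ -0.46027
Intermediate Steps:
H(Q) = -9/4 (H(Q) = -((5 - 1*(-12)) + 1)/8 = -((5 + 12) + 1)/8 = -(17 + 1)/8 = -⅛*18 = -9/4)
G(S, X) = -437 - X (G(S, X) = 6 - (443 + X) = 6 + (-443 - X) = -437 - X)
m(t, s) = √(s² + t²)
G(754, H(50))/m(-196, -924) = (-437 - 1*(-9/4))/(√((-924)² + (-196)²)) = (-437 + 9/4)/(√(853776 + 38416)) = -1739*√1138/31864/4 = -1739*√1138/127456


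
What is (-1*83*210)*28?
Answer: -488040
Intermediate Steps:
(-1*83*210)*28 = -83*210*28 = -17430*28 = -488040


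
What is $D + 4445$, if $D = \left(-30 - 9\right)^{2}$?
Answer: $5966$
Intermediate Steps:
$D = 1521$ ($D = \left(-39\right)^{2} = 1521$)
$D + 4445 = 1521 + 4445 = 5966$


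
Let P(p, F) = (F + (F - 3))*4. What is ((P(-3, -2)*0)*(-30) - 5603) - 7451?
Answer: -13054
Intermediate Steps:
P(p, F) = -12 + 8*F (P(p, F) = (F + (-3 + F))*4 = (-3 + 2*F)*4 = -12 + 8*F)
((P(-3, -2)*0)*(-30) - 5603) - 7451 = (((-12 + 8*(-2))*0)*(-30) - 5603) - 7451 = (((-12 - 16)*0)*(-30) - 5603) - 7451 = (-28*0*(-30) - 5603) - 7451 = (0*(-30) - 5603) - 7451 = (0 - 5603) - 7451 = -5603 - 7451 = -13054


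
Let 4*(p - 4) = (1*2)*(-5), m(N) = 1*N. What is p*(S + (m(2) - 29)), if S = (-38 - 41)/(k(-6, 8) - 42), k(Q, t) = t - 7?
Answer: -1542/41 ≈ -37.610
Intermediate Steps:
m(N) = N
k(Q, t) = -7 + t
p = 3/2 (p = 4 + ((1*2)*(-5))/4 = 4 + (2*(-5))/4 = 4 + (¼)*(-10) = 4 - 5/2 = 3/2 ≈ 1.5000)
S = 79/41 (S = (-38 - 41)/((-7 + 8) - 42) = -79/(1 - 42) = -79/(-41) = -79*(-1/41) = 79/41 ≈ 1.9268)
p*(S + (m(2) - 29)) = 3*(79/41 + (2 - 29))/2 = 3*(79/41 - 27)/2 = (3/2)*(-1028/41) = -1542/41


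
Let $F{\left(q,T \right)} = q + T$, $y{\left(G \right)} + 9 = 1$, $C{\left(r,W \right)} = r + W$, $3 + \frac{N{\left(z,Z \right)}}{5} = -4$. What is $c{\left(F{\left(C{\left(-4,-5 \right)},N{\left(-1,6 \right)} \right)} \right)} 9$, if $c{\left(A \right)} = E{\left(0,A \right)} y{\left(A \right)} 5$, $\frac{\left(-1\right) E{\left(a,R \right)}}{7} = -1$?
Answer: $-2520$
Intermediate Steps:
$N{\left(z,Z \right)} = -35$ ($N{\left(z,Z \right)} = -15 + 5 \left(-4\right) = -15 - 20 = -35$)
$E{\left(a,R \right)} = 7$ ($E{\left(a,R \right)} = \left(-7\right) \left(-1\right) = 7$)
$C{\left(r,W \right)} = W + r$
$y{\left(G \right)} = -8$ ($y{\left(G \right)} = -9 + 1 = -8$)
$F{\left(q,T \right)} = T + q$
$c{\left(A \right)} = -280$ ($c{\left(A \right)} = 7 \left(-8\right) 5 = \left(-56\right) 5 = -280$)
$c{\left(F{\left(C{\left(-4,-5 \right)},N{\left(-1,6 \right)} \right)} \right)} 9 = \left(-280\right) 9 = -2520$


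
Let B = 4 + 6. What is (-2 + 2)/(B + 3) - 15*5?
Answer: -75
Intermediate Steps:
B = 10
(-2 + 2)/(B + 3) - 15*5 = (-2 + 2)/(10 + 3) - 15*5 = 0/13 - 75 = 0*(1/13) - 75 = 0 - 75 = -75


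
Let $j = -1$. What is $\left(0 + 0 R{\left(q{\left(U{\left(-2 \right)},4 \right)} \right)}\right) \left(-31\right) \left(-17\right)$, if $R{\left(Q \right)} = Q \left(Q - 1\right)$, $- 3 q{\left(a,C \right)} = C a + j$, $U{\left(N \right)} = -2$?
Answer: $0$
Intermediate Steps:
$q{\left(a,C \right)} = \frac{1}{3} - \frac{C a}{3}$ ($q{\left(a,C \right)} = - \frac{C a - 1}{3} = - \frac{-1 + C a}{3} = \frac{1}{3} - \frac{C a}{3}$)
$R{\left(Q \right)} = Q \left(-1 + Q\right)$
$\left(0 + 0 R{\left(q{\left(U{\left(-2 \right)},4 \right)} \right)}\right) \left(-31\right) \left(-17\right) = \left(0 + 0 \left(\frac{1}{3} - \frac{4}{3} \left(-2\right)\right) \left(-1 - \left(- \frac{1}{3} + \frac{4}{3} \left(-2\right)\right)\right)\right) \left(-31\right) \left(-17\right) = \left(0 + 0 \left(\frac{1}{3} + \frac{8}{3}\right) \left(-1 + \left(\frac{1}{3} + \frac{8}{3}\right)\right)\right) \left(-31\right) \left(-17\right) = \left(0 + 0 \cdot 3 \left(-1 + 3\right)\right) \left(-31\right) \left(-17\right) = \left(0 + 0 \cdot 3 \cdot 2\right) \left(-31\right) \left(-17\right) = \left(0 + 0 \cdot 6\right) \left(-31\right) \left(-17\right) = \left(0 + 0\right) \left(-31\right) \left(-17\right) = 0 \left(-31\right) \left(-17\right) = 0 \left(-17\right) = 0$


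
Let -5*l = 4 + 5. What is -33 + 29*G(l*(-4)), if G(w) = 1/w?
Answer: -1043/36 ≈ -28.972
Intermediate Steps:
l = -9/5 (l = -(4 + 5)/5 = -⅕*9 = -9/5 ≈ -1.8000)
-33 + 29*G(l*(-4)) = -33 + 29/((-9/5*(-4))) = -33 + 29/(36/5) = -33 + 29*(5/36) = -33 + 145/36 = -1043/36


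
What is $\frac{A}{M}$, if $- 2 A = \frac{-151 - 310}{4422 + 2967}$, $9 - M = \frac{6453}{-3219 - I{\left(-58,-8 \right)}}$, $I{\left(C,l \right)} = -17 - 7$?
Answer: $\frac{163655}{57811536} \approx 0.0028308$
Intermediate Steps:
$I{\left(C,l \right)} = -24$
$M = \frac{3912}{355}$ ($M = 9 - \frac{6453}{-3219 - -24} = 9 - \frac{6453}{-3219 + 24} = 9 - \frac{6453}{-3195} = 9 - 6453 \left(- \frac{1}{3195}\right) = 9 - - \frac{717}{355} = 9 + \frac{717}{355} = \frac{3912}{355} \approx 11.02$)
$A = \frac{461}{14778}$ ($A = - \frac{\left(-151 - 310\right) \frac{1}{4422 + 2967}}{2} = - \frac{\left(-461\right) \frac{1}{7389}}{2} = \left(- \frac{1}{2}\right) \left(- \frac{461}{7389}\right) = \frac{461}{14778} \approx 0.031195$)
$\frac{A}{M} = \frac{461}{14778 \cdot \frac{3912}{355}} = \frac{461}{14778} \cdot \frac{355}{3912} = \frac{163655}{57811536}$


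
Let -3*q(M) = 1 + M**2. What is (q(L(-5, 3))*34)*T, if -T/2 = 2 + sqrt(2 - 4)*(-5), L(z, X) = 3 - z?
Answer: 8840/3 - 22100*I*sqrt(2)/3 ≈ 2946.7 - 10418.0*I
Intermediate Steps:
T = -4 + 10*I*sqrt(2) (T = -2*(2 + sqrt(2 - 4)*(-5)) = -2*(2 + sqrt(-2)*(-5)) = -2*(2 + (I*sqrt(2))*(-5)) = -2*(2 - 5*I*sqrt(2)) = -4 + 10*I*sqrt(2) ≈ -4.0 + 14.142*I)
q(M) = -1/3 - M**2/3 (q(M) = -(1 + M**2)/3 = -1/3 - M**2/3)
(q(L(-5, 3))*34)*T = ((-1/3 - (3 - 1*(-5))**2/3)*34)*(-4 + 10*I*sqrt(2)) = ((-1/3 - (3 + 5)**2/3)*34)*(-4 + 10*I*sqrt(2)) = ((-1/3 - 1/3*8**2)*34)*(-4 + 10*I*sqrt(2)) = ((-1/3 - 1/3*64)*34)*(-4 + 10*I*sqrt(2)) = ((-1/3 - 64/3)*34)*(-4 + 10*I*sqrt(2)) = (-65/3*34)*(-4 + 10*I*sqrt(2)) = -2210*(-4 + 10*I*sqrt(2))/3 = 8840/3 - 22100*I*sqrt(2)/3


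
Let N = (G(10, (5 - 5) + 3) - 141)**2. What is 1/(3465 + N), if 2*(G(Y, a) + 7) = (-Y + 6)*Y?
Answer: 1/31689 ≈ 3.1557e-5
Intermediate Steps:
G(Y, a) = -7 + Y*(6 - Y)/2 (G(Y, a) = -7 + ((-Y + 6)*Y)/2 = -7 + ((6 - Y)*Y)/2 = -7 + (Y*(6 - Y))/2 = -7 + Y*(6 - Y)/2)
N = 28224 (N = ((-7 + 3*10 - 1/2*10**2) - 141)**2 = ((-7 + 30 - 1/2*100) - 141)**2 = ((-7 + 30 - 50) - 141)**2 = (-27 - 141)**2 = (-168)**2 = 28224)
1/(3465 + N) = 1/(3465 + 28224) = 1/31689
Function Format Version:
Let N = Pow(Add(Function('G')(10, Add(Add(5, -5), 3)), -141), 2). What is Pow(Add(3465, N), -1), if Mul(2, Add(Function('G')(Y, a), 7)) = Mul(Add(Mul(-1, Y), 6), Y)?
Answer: Rational(1, 31689) ≈ 3.1557e-5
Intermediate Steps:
Function('G')(Y, a) = Add(-7, Mul(Rational(1, 2), Y, Add(6, Mul(-1, Y)))) (Function('G')(Y, a) = Add(-7, Mul(Rational(1, 2), Mul(Add(Mul(-1, Y), 6), Y))) = Add(-7, Mul(Rational(1, 2), Mul(Add(6, Mul(-1, Y)), Y))) = Add(-7, Mul(Rational(1, 2), Mul(Y, Add(6, Mul(-1, Y))))) = Add(-7, Mul(Rational(1, 2), Y, Add(6, Mul(-1, Y)))))
N = 28224 (N = Pow(Add(Add(-7, Mul(3, 10), Mul(Rational(-1, 2), Pow(10, 2))), -141), 2) = Pow(Add(Add(-7, 30, Mul(Rational(-1, 2), 100)), -141), 2) = Pow(Add(Add(-7, 30, -50), -141), 2) = Pow(Add(-27, -141), 2) = Pow(-168, 2) = 28224)
Pow(Add(3465, N), -1) = Pow(Add(3465, 28224), -1) = Pow(31689, -1) = Rational(1, 31689)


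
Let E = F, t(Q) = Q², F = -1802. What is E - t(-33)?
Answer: -2891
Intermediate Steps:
E = -1802
E - t(-33) = -1802 - 1*(-33)² = -1802 - 1*1089 = -1802 - 1089 = -2891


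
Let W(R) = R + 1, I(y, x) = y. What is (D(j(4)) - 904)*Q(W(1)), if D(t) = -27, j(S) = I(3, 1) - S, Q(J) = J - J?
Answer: 0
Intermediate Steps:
W(R) = 1 + R
Q(J) = 0
j(S) = 3 - S
(D(j(4)) - 904)*Q(W(1)) = (-27 - 904)*0 = -931*0 = 0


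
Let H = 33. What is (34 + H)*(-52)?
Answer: -3484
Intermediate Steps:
(34 + H)*(-52) = (34 + 33)*(-52) = 67*(-52) = -3484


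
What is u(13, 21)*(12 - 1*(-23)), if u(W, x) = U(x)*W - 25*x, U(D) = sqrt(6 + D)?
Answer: -18375 + 1365*sqrt(3) ≈ -16011.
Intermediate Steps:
u(W, x) = -25*x + W*sqrt(6 + x) (u(W, x) = sqrt(6 + x)*W - 25*x = W*sqrt(6 + x) - 25*x = -25*x + W*sqrt(6 + x))
u(13, 21)*(12 - 1*(-23)) = (-25*21 + 13*sqrt(6 + 21))*(12 - 1*(-23)) = (-525 + 13*sqrt(27))*(12 + 23) = (-525 + 13*(3*sqrt(3)))*35 = (-525 + 39*sqrt(3))*35 = -18375 + 1365*sqrt(3)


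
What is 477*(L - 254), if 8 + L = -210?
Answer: -225144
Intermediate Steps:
L = -218 (L = -8 - 210 = -218)
477*(L - 254) = 477*(-218 - 254) = 477*(-472) = -225144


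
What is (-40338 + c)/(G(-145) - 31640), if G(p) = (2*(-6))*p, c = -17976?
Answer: 29157/14950 ≈ 1.9503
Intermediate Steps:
G(p) = -12*p
(-40338 + c)/(G(-145) - 31640) = (-40338 - 17976)/(-12*(-145) - 31640) = -58314/(1740 - 31640) = -58314/(-29900) = -58314*(-1/29900) = 29157/14950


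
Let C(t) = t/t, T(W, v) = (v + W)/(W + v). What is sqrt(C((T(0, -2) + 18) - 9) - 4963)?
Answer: I*sqrt(4962) ≈ 70.441*I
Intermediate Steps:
T(W, v) = 1 (T(W, v) = (W + v)/(W + v) = 1)
C(t) = 1
sqrt(C((T(0, -2) + 18) - 9) - 4963) = sqrt(1 - 4963) = sqrt(-4962) = I*sqrt(4962)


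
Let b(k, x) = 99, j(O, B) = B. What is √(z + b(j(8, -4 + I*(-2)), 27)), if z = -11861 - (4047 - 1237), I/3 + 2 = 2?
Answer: 2*I*√3643 ≈ 120.71*I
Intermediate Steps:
I = 0 (I = -6 + 3*2 = -6 + 6 = 0)
z = -14671 (z = -11861 - 1*2810 = -11861 - 2810 = -14671)
√(z + b(j(8, -4 + I*(-2)), 27)) = √(-14671 + 99) = √(-14572) = 2*I*√3643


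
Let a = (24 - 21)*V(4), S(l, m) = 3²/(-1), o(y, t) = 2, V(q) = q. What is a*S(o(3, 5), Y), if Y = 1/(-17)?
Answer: -108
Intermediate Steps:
Y = -1/17 ≈ -0.058824
S(l, m) = -9 (S(l, m) = 9*(-1) = -9)
a = 12 (a = (24 - 21)*4 = 3*4 = 12)
a*S(o(3, 5), Y) = 12*(-9) = -108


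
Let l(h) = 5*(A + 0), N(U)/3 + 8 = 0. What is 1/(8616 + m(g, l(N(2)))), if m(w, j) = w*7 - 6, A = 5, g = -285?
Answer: 1/6615 ≈ 0.00015117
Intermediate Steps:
N(U) = -24 (N(U) = -24 + 3*0 = -24 + 0 = -24)
l(h) = 25 (l(h) = 5*(5 + 0) = 5*5 = 25)
m(w, j) = -6 + 7*w (m(w, j) = 7*w - 6 = -6 + 7*w)
1/(8616 + m(g, l(N(2)))) = 1/(8616 + (-6 + 7*(-285))) = 1/(8616 + (-6 - 1995)) = 1/(8616 - 2001) = 1/6615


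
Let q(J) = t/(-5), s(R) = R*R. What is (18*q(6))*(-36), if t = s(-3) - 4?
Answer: 648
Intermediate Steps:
s(R) = R**2
t = 5 (t = (-3)**2 - 4 = 9 - 4 = 5)
q(J) = -1 (q(J) = 5/(-5) = 5*(-1/5) = -1)
(18*q(6))*(-36) = (18*(-1))*(-36) = -18*(-36) = 648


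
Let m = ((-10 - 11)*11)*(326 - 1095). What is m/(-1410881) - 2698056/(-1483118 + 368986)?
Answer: 902180663247/392976917573 ≈ 2.2958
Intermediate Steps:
m = 177639 (m = -21*11*(-769) = -231*(-769) = 177639)
m/(-1410881) - 2698056/(-1483118 + 368986) = 177639/(-1410881) - 2698056/(-1483118 + 368986) = 177639*(-1/1410881) - 2698056/(-1114132) = -177639/1410881 - 2698056*(-1/1114132) = -177639/1410881 + 674514/278533 = 902180663247/392976917573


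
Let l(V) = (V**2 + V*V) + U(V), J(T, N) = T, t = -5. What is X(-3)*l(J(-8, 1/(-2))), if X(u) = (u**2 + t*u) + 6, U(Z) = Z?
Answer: 3600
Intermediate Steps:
l(V) = V + 2*V**2 (l(V) = (V**2 + V*V) + V = (V**2 + V**2) + V = 2*V**2 + V = V + 2*V**2)
X(u) = 6 + u**2 - 5*u (X(u) = (u**2 - 5*u) + 6 = 6 + u**2 - 5*u)
X(-3)*l(J(-8, 1/(-2))) = (6 + (-3)**2 - 5*(-3))*(-8*(1 + 2*(-8))) = (6 + 9 + 15)*(-8*(1 - 16)) = 30*(-8*(-15)) = 30*120 = 3600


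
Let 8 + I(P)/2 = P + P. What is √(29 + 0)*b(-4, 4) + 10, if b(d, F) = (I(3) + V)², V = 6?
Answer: 10 + 4*√29 ≈ 31.541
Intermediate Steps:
I(P) = -16 + 4*P (I(P) = -16 + 2*(P + P) = -16 + 2*(2*P) = -16 + 4*P)
b(d, F) = 4 (b(d, F) = ((-16 + 4*3) + 6)² = ((-16 + 12) + 6)² = (-4 + 6)² = 2² = 4)
√(29 + 0)*b(-4, 4) + 10 = √(29 + 0)*4 + 10 = √29*4 + 10 = 4*√29 + 10 = 10 + 4*√29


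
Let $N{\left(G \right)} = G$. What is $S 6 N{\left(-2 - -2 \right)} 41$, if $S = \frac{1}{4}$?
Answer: $0$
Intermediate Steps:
$S = \frac{1}{4} \approx 0.25$
$S 6 N{\left(-2 - -2 \right)} 41 = \frac{6 \left(-2 - -2\right)}{4} \cdot 41 = \frac{6 \left(-2 + 2\right)}{4} \cdot 41 = \frac{6 \cdot 0}{4} \cdot 41 = \frac{1}{4} \cdot 0 \cdot 41 = 0 \cdot 41 = 0$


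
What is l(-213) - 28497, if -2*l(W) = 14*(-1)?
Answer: -28490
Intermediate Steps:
l(W) = 7 (l(W) = -7*(-1) = -½*(-14) = 7)
l(-213) - 28497 = 7 - 28497 = -28490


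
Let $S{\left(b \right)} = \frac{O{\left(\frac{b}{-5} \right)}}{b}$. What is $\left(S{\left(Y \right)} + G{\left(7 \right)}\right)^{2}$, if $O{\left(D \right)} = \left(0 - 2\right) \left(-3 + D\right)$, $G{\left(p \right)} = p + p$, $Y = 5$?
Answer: $\frac{6084}{25} \approx 243.36$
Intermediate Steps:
$G{\left(p \right)} = 2 p$
$O{\left(D \right)} = 6 - 2 D$ ($O{\left(D \right)} = - 2 \left(-3 + D\right) = 6 - 2 D$)
$S{\left(b \right)} = \frac{6 + \frac{2 b}{5}}{b}$ ($S{\left(b \right)} = \frac{6 - 2 \frac{b}{-5}}{b} = \frac{6 - 2 b \left(- \frac{1}{5}\right)}{b} = \frac{6 - 2 \left(- \frac{b}{5}\right)}{b} = \frac{6 + \frac{2 b}{5}}{b}$)
$\left(S{\left(Y \right)} + G{\left(7 \right)}\right)^{2} = \left(\left(\frac{2}{5} + \frac{6}{5}\right) + 2 \cdot 7\right)^{2} = \left(\left(\frac{2}{5} + 6 \cdot \frac{1}{5}\right) + 14\right)^{2} = \left(\left(\frac{2}{5} + \frac{6}{5}\right) + 14\right)^{2} = \left(\frac{8}{5} + 14\right)^{2} = \left(\frac{78}{5}\right)^{2} = \frac{6084}{25}$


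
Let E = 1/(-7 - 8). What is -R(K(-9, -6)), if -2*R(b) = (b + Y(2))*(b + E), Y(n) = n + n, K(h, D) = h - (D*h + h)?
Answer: 4055/3 ≈ 1351.7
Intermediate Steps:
K(h, D) = -D*h (K(h, D) = h - (h + D*h) = h + (-h - D*h) = -D*h)
E = -1/15 (E = 1/(-15) = -1/15 ≈ -0.066667)
Y(n) = 2*n
R(b) = -(4 + b)*(-1/15 + b)/2 (R(b) = -(b + 2*2)*(b - 1/15)/2 = -(b + 4)*(-1/15 + b)/2 = -(4 + b)*(-1/15 + b)/2)
-R(K(-9, -6)) = -(2/15 - (-59)*(-6)*(-9)/30 - (-1*(-6)*(-9))**2/2) = -(2/15 - 59/30*(-54) - 1/2*(-54)**2) = -(2/15 + 531/5 - 1/2*2916) = -(2/15 + 531/5 - 1458) = -1*(-4055/3) = 4055/3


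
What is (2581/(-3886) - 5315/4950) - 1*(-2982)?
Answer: 98840392/33165 ≈ 2980.3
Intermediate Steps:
(2581/(-3886) - 5315/4950) - 1*(-2982) = (2581*(-1/3886) - 5315*1/4950) + 2982 = (-89/134 - 1063/990) + 2982 = -57638/33165 + 2982 = 98840392/33165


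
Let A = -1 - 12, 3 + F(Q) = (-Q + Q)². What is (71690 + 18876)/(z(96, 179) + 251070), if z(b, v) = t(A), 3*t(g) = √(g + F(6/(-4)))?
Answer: 51161412645/141831326029 - 271698*I/141831326029 ≈ 0.36072 - 1.9156e-6*I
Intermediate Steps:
F(Q) = -3 (F(Q) = -3 + (-Q + Q)² = -3 + 0² = -3 + 0 = -3)
A = -13
t(g) = √(-3 + g)/3 (t(g) = √(g - 3)/3 = √(-3 + g)/3)
z(b, v) = 4*I/3 (z(b, v) = √(-3 - 13)/3 = √(-16)/3 = (4*I)/3 = 4*I/3)
(71690 + 18876)/(z(96, 179) + 251070) = (71690 + 18876)/(4*I/3 + 251070) = 90566/(251070 + 4*I/3) = 90566*(9*(251070 - 4*I/3)/567325304116) = 407547*(251070 - 4*I/3)/283662652058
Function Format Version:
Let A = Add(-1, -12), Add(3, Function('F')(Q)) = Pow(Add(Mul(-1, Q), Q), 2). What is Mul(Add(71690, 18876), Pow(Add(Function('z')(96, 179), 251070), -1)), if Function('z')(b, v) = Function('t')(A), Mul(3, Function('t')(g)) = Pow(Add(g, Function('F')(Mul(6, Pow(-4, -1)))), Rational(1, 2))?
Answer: Add(Rational(51161412645, 141831326029), Mul(Rational(-271698, 141831326029), I)) ≈ Add(0.36072, Mul(-1.9156e-6, I))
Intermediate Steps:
Function('F')(Q) = -3 (Function('F')(Q) = Add(-3, Pow(Add(Mul(-1, Q), Q), 2)) = Add(-3, Pow(0, 2)) = Add(-3, 0) = -3)
A = -13
Function('t')(g) = Mul(Rational(1, 3), Pow(Add(-3, g), Rational(1, 2))) (Function('t')(g) = Mul(Rational(1, 3), Pow(Add(g, -3), Rational(1, 2))) = Mul(Rational(1, 3), Pow(Add(-3, g), Rational(1, 2))))
Function('z')(b, v) = Mul(Rational(4, 3), I) (Function('z')(b, v) = Mul(Rational(1, 3), Pow(Add(-3, -13), Rational(1, 2))) = Mul(Rational(1, 3), Pow(-16, Rational(1, 2))) = Mul(Rational(1, 3), Mul(4, I)) = Mul(Rational(4, 3), I))
Mul(Add(71690, 18876), Pow(Add(Function('z')(96, 179), 251070), -1)) = Mul(Add(71690, 18876), Pow(Add(Mul(Rational(4, 3), I), 251070), -1)) = Mul(90566, Pow(Add(251070, Mul(Rational(4, 3), I)), -1)) = Mul(90566, Mul(Rational(9, 567325304116), Add(251070, Mul(Rational(-4, 3), I)))) = Mul(Rational(407547, 283662652058), Add(251070, Mul(Rational(-4, 3), I)))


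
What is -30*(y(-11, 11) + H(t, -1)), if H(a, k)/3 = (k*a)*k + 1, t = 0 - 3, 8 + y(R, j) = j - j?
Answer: 420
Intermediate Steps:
y(R, j) = -8 (y(R, j) = -8 + (j - j) = -8 + 0 = -8)
t = -3
H(a, k) = 3 + 3*a*k² (H(a, k) = 3*((k*a)*k + 1) = 3*((a*k)*k + 1) = 3*(a*k² + 1) = 3*(1 + a*k²) = 3 + 3*a*k²)
-30*(y(-11, 11) + H(t, -1)) = -30*(-8 + (3 + 3*(-3)*(-1)²)) = -30*(-8 + (3 + 3*(-3)*1)) = -30*(-8 + (3 - 9)) = -30*(-8 - 6) = -30*(-14) = 420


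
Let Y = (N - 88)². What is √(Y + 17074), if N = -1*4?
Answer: 113*√2 ≈ 159.81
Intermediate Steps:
N = -4
Y = 8464 (Y = (-4 - 88)² = (-92)² = 8464)
√(Y + 17074) = √(8464 + 17074) = √25538 = 113*√2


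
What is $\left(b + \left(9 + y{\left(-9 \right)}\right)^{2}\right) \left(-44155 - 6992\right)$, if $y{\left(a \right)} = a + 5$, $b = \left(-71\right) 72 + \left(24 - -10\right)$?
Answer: $258445791$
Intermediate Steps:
$b = -5078$ ($b = -5112 + \left(24 + 10\right) = -5112 + 34 = -5078$)
$y{\left(a \right)} = 5 + a$
$\left(b + \left(9 + y{\left(-9 \right)}\right)^{2}\right) \left(-44155 - 6992\right) = \left(-5078 + \left(9 + \left(5 - 9\right)\right)^{2}\right) \left(-44155 - 6992\right) = \left(-5078 + \left(9 - 4\right)^{2}\right) \left(-51147\right) = \left(-5078 + 5^{2}\right) \left(-51147\right) = \left(-5078 + 25\right) \left(-51147\right) = \left(-5053\right) \left(-51147\right) = 258445791$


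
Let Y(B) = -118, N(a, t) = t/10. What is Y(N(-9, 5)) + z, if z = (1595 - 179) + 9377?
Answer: 10675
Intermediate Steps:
N(a, t) = t/10 (N(a, t) = t*(⅒) = t/10)
z = 10793 (z = 1416 + 9377 = 10793)
Y(N(-9, 5)) + z = -118 + 10793 = 10675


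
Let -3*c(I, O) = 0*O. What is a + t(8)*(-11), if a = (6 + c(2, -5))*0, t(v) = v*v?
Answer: -704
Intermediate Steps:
c(I, O) = 0 (c(I, O) = -0*O = -1/3*0 = 0)
t(v) = v**2
a = 0 (a = (6 + 0)*0 = 6*0 = 0)
a + t(8)*(-11) = 0 + 8**2*(-11) = 0 + 64*(-11) = 0 - 704 = -704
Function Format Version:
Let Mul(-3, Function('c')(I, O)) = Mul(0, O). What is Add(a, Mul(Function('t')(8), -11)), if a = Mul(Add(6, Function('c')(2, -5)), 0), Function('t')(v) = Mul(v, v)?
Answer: -704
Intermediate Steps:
Function('c')(I, O) = 0 (Function('c')(I, O) = Mul(Rational(-1, 3), Mul(0, O)) = Mul(Rational(-1, 3), 0) = 0)
Function('t')(v) = Pow(v, 2)
a = 0 (a = Mul(Add(6, 0), 0) = Mul(6, 0) = 0)
Add(a, Mul(Function('t')(8), -11)) = Add(0, Mul(Pow(8, 2), -11)) = Add(0, Mul(64, -11)) = Add(0, -704) = -704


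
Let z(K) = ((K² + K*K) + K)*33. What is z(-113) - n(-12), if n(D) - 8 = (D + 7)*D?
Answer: 838957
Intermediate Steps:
z(K) = 33*K + 66*K² (z(K) = ((K² + K²) + K)*33 = (2*K² + K)*33 = (K + 2*K²)*33 = 33*K + 66*K²)
n(D) = 8 + D*(7 + D) (n(D) = 8 + (D + 7)*D = 8 + (7 + D)*D = 8 + D*(7 + D))
z(-113) - n(-12) = 33*(-113)*(1 + 2*(-113)) - (8 + (-12)² + 7*(-12)) = 33*(-113)*(1 - 226) - (8 + 144 - 84) = 33*(-113)*(-225) - 1*68 = 839025 - 68 = 838957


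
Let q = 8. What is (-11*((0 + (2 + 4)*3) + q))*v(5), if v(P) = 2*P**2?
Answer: -14300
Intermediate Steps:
(-11*((0 + (2 + 4)*3) + q))*v(5) = (-11*((0 + (2 + 4)*3) + 8))*(2*5**2) = (-11*((0 + 6*3) + 8))*(2*25) = -11*((0 + 18) + 8)*50 = -11*(18 + 8)*50 = -11*26*50 = -286*50 = -14300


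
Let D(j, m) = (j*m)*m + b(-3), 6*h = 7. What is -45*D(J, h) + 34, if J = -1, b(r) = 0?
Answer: 381/4 ≈ 95.250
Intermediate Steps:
h = 7/6 (h = (1/6)*7 = 7/6 ≈ 1.1667)
D(j, m) = j*m**2 (D(j, m) = (j*m)*m + 0 = j*m**2 + 0 = j*m**2)
-45*D(J, h) + 34 = -(-45)*(7/6)**2 + 34 = -(-45)*49/36 + 34 = -45*(-49/36) + 34 = 245/4 + 34 = 381/4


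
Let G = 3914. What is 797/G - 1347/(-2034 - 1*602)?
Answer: 3686525/5158652 ≈ 0.71463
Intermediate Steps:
797/G - 1347/(-2034 - 1*602) = 797/3914 - 1347/(-2034 - 1*602) = 797*(1/3914) - 1347/(-2034 - 602) = 797/3914 - 1347/(-2636) = 797/3914 - 1347*(-1/2636) = 797/3914 + 1347/2636 = 3686525/5158652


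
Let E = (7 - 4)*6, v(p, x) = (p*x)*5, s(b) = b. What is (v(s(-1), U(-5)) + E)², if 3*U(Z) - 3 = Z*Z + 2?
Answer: 1024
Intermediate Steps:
U(Z) = 5/3 + Z²/3 (U(Z) = 1 + (Z*Z + 2)/3 = 1 + (Z² + 2)/3 = 1 + (2 + Z²)/3 = 1 + (⅔ + Z²/3) = 5/3 + Z²/3)
v(p, x) = 5*p*x
E = 18 (E = 3*6 = 18)
(v(s(-1), U(-5)) + E)² = (5*(-1)*(5/3 + (⅓)*(-5)²) + 18)² = (5*(-1)*(5/3 + (⅓)*25) + 18)² = (5*(-1)*(5/3 + 25/3) + 18)² = (5*(-1)*10 + 18)² = (-50 + 18)² = (-32)² = 1024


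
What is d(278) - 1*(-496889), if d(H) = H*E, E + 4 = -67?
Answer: 477151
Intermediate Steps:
E = -71 (E = -4 - 67 = -71)
d(H) = -71*H (d(H) = H*(-71) = -71*H)
d(278) - 1*(-496889) = -71*278 - 1*(-496889) = -19738 + 496889 = 477151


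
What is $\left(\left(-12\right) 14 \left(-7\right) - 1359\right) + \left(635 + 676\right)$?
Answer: $1128$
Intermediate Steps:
$\left(\left(-12\right) 14 \left(-7\right) - 1359\right) + \left(635 + 676\right) = \left(\left(-168\right) \left(-7\right) - 1359\right) + 1311 = \left(1176 - 1359\right) + 1311 = -183 + 1311 = 1128$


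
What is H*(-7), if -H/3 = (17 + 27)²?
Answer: 40656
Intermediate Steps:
H = -5808 (H = -3*(17 + 27)² = -3*44² = -3*1936 = -5808)
H*(-7) = -5808*(-7) = 40656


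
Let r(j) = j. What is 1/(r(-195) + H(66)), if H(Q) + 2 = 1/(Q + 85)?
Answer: -151/29746 ≈ -0.0050763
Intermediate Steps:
H(Q) = -2 + 1/(85 + Q) (H(Q) = -2 + 1/(Q + 85) = -2 + 1/(85 + Q))
1/(r(-195) + H(66)) = 1/(-195 + (-169 - 2*66)/(85 + 66)) = 1/(-195 + (-169 - 132)/151) = 1/(-195 + (1/151)*(-301)) = 1/(-195 - 301/151) = 1/(-29746/151) = -151/29746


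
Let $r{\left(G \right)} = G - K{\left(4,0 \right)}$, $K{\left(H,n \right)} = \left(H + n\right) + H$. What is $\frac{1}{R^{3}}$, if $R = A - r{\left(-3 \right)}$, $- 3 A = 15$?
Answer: $\frac{1}{216} \approx 0.0046296$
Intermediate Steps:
$A = -5$ ($A = \left(- \frac{1}{3}\right) 15 = -5$)
$K{\left(H,n \right)} = n + 2 H$
$r{\left(G \right)} = -8 + G$ ($r{\left(G \right)} = G - \left(0 + 2 \cdot 4\right) = G - \left(0 + 8\right) = G - 8 = -8 + G$)
$R = 6$ ($R = -5 - \left(-8 - 3\right) = -5 - -11 = -5 + 11 = 6$)
$\frac{1}{R^{3}} = \frac{1}{6^{3}} = \frac{1}{216}$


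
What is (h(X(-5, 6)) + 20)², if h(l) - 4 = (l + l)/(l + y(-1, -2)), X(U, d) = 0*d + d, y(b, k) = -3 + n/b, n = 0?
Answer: 784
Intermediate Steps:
y(b, k) = -3 (y(b, k) = -3 + 0/b = -3 + 0 = -3)
X(U, d) = d (X(U, d) = 0 + d = d)
h(l) = 4 + 2*l/(-3 + l) (h(l) = 4 + (l + l)/(l - 3) = 4 + (2*l)/(-3 + l) = 4 + 2*l/(-3 + l))
(h(X(-5, 6)) + 20)² = (6*(-2 + 6)/(-3 + 6) + 20)² = (6*4/3 + 20)² = (6*(⅓)*4 + 20)² = (8 + 20)² = 28² = 784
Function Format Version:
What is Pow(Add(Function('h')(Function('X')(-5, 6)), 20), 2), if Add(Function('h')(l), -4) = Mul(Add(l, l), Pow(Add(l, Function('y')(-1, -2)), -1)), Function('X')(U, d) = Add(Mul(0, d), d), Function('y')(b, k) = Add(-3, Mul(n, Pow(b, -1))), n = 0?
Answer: 784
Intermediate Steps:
Function('y')(b, k) = -3 (Function('y')(b, k) = Add(-3, Mul(0, Pow(b, -1))) = Add(-3, 0) = -3)
Function('X')(U, d) = d (Function('X')(U, d) = Add(0, d) = d)
Function('h')(l) = Add(4, Mul(2, l, Pow(Add(-3, l), -1))) (Function('h')(l) = Add(4, Mul(Add(l, l), Pow(Add(l, -3), -1))) = Add(4, Mul(Mul(2, l), Pow(Add(-3, l), -1))) = Add(4, Mul(2, l, Pow(Add(-3, l), -1))))
Pow(Add(Function('h')(Function('X')(-5, 6)), 20), 2) = Pow(Add(Mul(6, Pow(Add(-3, 6), -1), Add(-2, 6)), 20), 2) = Pow(Add(Mul(6, Pow(3, -1), 4), 20), 2) = Pow(Add(Mul(6, Rational(1, 3), 4), 20), 2) = Pow(Add(8, 20), 2) = Pow(28, 2) = 784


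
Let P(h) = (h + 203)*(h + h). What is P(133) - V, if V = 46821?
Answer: 42555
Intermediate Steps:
P(h) = 2*h*(203 + h) (P(h) = (203 + h)*(2*h) = 2*h*(203 + h))
P(133) - V = 2*133*(203 + 133) - 1*46821 = 2*133*336 - 46821 = 89376 - 46821 = 42555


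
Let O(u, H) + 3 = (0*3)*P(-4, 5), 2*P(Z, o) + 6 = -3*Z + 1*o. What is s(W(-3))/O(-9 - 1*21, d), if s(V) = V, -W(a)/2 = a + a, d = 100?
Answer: -4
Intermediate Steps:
P(Z, o) = -3 + o/2 - 3*Z/2 (P(Z, o) = -3 + (-3*Z + 1*o)/2 = -3 + (-3*Z + o)/2 = -3 + (o - 3*Z)/2 = -3 + (o/2 - 3*Z/2) = -3 + o/2 - 3*Z/2)
O(u, H) = -3 (O(u, H) = -3 + (0*3)*(-3 + (½)*5 - 3/2*(-4)) = -3 + 0*(-3 + 5/2 + 6) = -3 + 0*(11/2) = -3 + 0 = -3)
W(a) = -4*a (W(a) = -2*(a + a) = -4*a)
s(W(-3))/O(-9 - 1*21, d) = -4*(-3)/(-3) = 12*(-⅓) = -4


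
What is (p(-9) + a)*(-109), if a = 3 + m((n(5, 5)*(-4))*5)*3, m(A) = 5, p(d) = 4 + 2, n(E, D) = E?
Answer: -2616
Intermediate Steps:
p(d) = 6
a = 18 (a = 3 + 5*3 = 3 + 15 = 18)
(p(-9) + a)*(-109) = (6 + 18)*(-109) = 24*(-109) = -2616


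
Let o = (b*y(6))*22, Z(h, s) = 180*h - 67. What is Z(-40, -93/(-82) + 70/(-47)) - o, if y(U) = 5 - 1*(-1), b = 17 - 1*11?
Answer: -8059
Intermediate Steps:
Z(h, s) = -67 + 180*h
b = 6 (b = 17 - 11 = 6)
y(U) = 6 (y(U) = 5 + 1 = 6)
o = 792 (o = (6*6)*22 = 36*22 = 792)
Z(-40, -93/(-82) + 70/(-47)) - o = (-67 + 180*(-40)) - 1*792 = (-67 - 7200) - 792 = -7267 - 792 = -8059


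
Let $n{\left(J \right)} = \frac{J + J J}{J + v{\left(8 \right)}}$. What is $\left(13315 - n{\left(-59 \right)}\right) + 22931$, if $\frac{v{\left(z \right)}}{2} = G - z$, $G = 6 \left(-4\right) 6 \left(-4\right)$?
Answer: $\frac{39033520}{1077} \approx 36243.0$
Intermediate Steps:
$G = 576$ ($G = \left(-24\right) 6 \left(-4\right) = \left(-144\right) \left(-4\right) = 576$)
$v{\left(z \right)} = 1152 - 2 z$ ($v{\left(z \right)} = 2 \left(576 - z\right) = 1152 - 2 z$)
$n{\left(J \right)} = \frac{J + J^{2}}{1136 + J}$ ($n{\left(J \right)} = \frac{J + J J}{J + \left(1152 - 16\right)} = \frac{J + J^{2}}{J + \left(1152 - 16\right)} = \frac{J + J^{2}}{J + 1136} = \frac{J + J^{2}}{1136 + J}$)
$\left(13315 - n{\left(-59 \right)}\right) + 22931 = \left(13315 - - \frac{59 \left(1 - 59\right)}{1136 - 59}\right) + 22931 = \left(13315 - \left(-59\right) \frac{1}{1077} \left(-58\right)\right) + 22931 = \left(13315 - \frac{3422}{1077}\right) + 22931 = \frac{14336833}{1077} + 22931 = \frac{39033520}{1077}$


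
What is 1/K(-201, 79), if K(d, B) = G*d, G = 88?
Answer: -1/17688 ≈ -5.6536e-5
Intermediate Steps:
K(d, B) = 88*d
1/K(-201, 79) = 1/(88*(-201)) = 1/(-17688) = -1/17688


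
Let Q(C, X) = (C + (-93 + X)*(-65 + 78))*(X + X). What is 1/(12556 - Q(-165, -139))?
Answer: -1/871762 ≈ -1.1471e-6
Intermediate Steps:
Q(C, X) = 2*X*(-1209 + C + 13*X) (Q(C, X) = (C + (-93 + X)*13)*(2*X) = (C + (-1209 + 13*X))*(2*X) = (-1209 + C + 13*X)*(2*X) = 2*X*(-1209 + C + 13*X))
1/(12556 - Q(-165, -139)) = 1/(12556 - 2*(-139)*(-1209 - 165 + 13*(-139))) = 1/(12556 - 2*(-139)*(-1209 - 165 - 1807)) = 1/(12556 - 2*(-139)*(-3181)) = 1/(12556 - 1*884318) = 1/(12556 - 884318) = 1/(-871762) = -1/871762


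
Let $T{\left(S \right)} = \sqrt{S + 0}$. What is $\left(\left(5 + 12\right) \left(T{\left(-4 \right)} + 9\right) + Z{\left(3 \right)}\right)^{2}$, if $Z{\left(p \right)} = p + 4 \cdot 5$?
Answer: $29820 + 11968 i \approx 29820.0 + 11968.0 i$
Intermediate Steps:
$Z{\left(p \right)} = 20 + p$ ($Z{\left(p \right)} = p + 20 = 20 + p$)
$T{\left(S \right)} = \sqrt{S}$
$\left(\left(5 + 12\right) \left(T{\left(-4 \right)} + 9\right) + Z{\left(3 \right)}\right)^{2} = \left(\left(5 + 12\right) \left(\sqrt{-4} + 9\right) + \left(20 + 3\right)\right)^{2} = \left(17 \left(2 i + 9\right) + 23\right)^{2} = \left(17 \left(9 + 2 i\right) + 23\right)^{2} = \left(\left(153 + 34 i\right) + 23\right)^{2} = \left(176 + 34 i\right)^{2}$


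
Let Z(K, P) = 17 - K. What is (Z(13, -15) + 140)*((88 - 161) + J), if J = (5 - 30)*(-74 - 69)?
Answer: 504288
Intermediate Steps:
J = 3575 (J = -25*(-143) = 3575)
(Z(13, -15) + 140)*((88 - 161) + J) = ((17 - 1*13) + 140)*((88 - 161) + 3575) = ((17 - 13) + 140)*(-73 + 3575) = (4 + 140)*3502 = 144*3502 = 504288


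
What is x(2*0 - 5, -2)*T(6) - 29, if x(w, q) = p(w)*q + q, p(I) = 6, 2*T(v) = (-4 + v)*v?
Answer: -113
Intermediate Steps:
T(v) = v*(-4 + v)/2 (T(v) = ((-4 + v)*v)/2 = (v*(-4 + v))/2 = v*(-4 + v)/2)
x(w, q) = 7*q (x(w, q) = 6*q + q = 7*q)
x(2*0 - 5, -2)*T(6) - 29 = (7*(-2))*((½)*6*(-4 + 6)) - 29 = -7*6*2 - 29 = -14*6 - 29 = -84 - 29 = -113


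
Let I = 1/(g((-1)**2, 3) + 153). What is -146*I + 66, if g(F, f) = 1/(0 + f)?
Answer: 14961/230 ≈ 65.048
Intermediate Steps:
g(F, f) = 1/f
I = 3/460 (I = 1/(1/3 + 153) = 1/(460/3) = 3/460 ≈ 0.0065217)
-146*I + 66 = -146*3/460 + 66 = -219/230 + 66 = 14961/230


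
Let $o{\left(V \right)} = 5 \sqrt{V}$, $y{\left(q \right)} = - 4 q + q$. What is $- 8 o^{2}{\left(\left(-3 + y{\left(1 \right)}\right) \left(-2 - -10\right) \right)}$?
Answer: $9600$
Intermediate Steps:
$y{\left(q \right)} = - 3 q$
$- 8 o^{2}{\left(\left(-3 + y{\left(1 \right)}\right) \left(-2 - -10\right) \right)} = - 8 \left(5 \sqrt{\left(-3 - 3\right) \left(-2 - -10\right)}\right)^{2} = - 8 \left(5 \sqrt{\left(-3 - 3\right) \left(-2 + 10\right)}\right)^{2} = - 8 \left(5 \sqrt{\left(-6\right) 8}\right)^{2} = - 8 \left(5 \sqrt{-48}\right)^{2} = - 8 \left(5 \cdot 4 i \sqrt{3}\right)^{2} = - 8 \left(20 i \sqrt{3}\right)^{2} = \left(-8\right) \left(-1200\right) = 9600$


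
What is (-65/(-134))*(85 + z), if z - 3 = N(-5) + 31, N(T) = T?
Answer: 3705/67 ≈ 55.299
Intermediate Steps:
z = 29 (z = 3 + (-5 + 31) = 3 + 26 = 29)
(-65/(-134))*(85 + z) = (-65/(-134))*(85 + 29) = -65*(-1/134)*114 = (65/134)*114 = 3705/67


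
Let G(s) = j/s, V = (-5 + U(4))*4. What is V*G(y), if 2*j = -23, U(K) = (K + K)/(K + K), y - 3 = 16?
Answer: 184/19 ≈ 9.6842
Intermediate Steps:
y = 19 (y = 3 + 16 = 19)
U(K) = 1 (U(K) = (2*K)/((2*K)) = (2*K)*(1/(2*K)) = 1)
j = -23/2 (j = (½)*(-23) = -23/2 ≈ -11.500)
V = -16 (V = (-5 + 1)*4 = -4*4 = -16)
G(s) = -23/(2*s)
V*G(y) = -(-184)/19 = -16*(-23/38) = 184/19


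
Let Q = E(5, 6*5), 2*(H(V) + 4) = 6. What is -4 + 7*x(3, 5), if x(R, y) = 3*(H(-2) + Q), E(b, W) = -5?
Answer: -130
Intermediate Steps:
H(V) = -1 (H(V) = -4 + (½)*6 = -4 + 3 = -1)
Q = -5
x(R, y) = -18 (x(R, y) = 3*(-1 - 5) = 3*(-6) = -18)
-4 + 7*x(3, 5) = -4 + 7*(-18) = -4 - 126 = -130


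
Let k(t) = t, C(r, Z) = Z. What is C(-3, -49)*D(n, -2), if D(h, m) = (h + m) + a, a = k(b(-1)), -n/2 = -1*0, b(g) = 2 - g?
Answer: -49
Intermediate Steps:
n = 0 (n = -(-2)*0 = -2*0 = 0)
a = 3 (a = 2 - 1*(-1) = 2 + 1 = 3)
D(h, m) = 3 + h + m (D(h, m) = (h + m) + 3 = 3 + h + m)
C(-3, -49)*D(n, -2) = -49*(3 + 0 - 2) = -49*1 = -49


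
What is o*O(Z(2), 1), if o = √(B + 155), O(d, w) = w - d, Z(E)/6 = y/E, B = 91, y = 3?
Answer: -8*√246 ≈ -125.48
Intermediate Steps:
Z(E) = 18/E (Z(E) = 6*(3/E) = 18/E)
o = √246 (o = √(91 + 155) = √246 ≈ 15.684)
o*O(Z(2), 1) = √246*(1 - 18/2) = √246*(1 - 1*9) = √246*(1 - 9) = √246*(-8) = -8*√246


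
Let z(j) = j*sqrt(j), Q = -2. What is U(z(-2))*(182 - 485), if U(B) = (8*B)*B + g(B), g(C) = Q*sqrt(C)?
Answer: 19392 + 606*2**(3/4)*sqrt(-I) ≈ 20113.0 - 720.66*I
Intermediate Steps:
g(C) = -2*sqrt(C)
z(j) = j**(3/2)
U(B) = -2*sqrt(B) + 8*B**2 (U(B) = (8*B)*B - 2*sqrt(B) = 8*B**2 - 2*sqrt(B) = -2*sqrt(B) + 8*B**2)
U(z(-2))*(182 - 485) = (-2*(-(-2)**(3/4)) + 8*((-2)**(3/2))**2)*(182 - 485) = (-2*2**(3/4)*sqrt(-I) + 8*(-2*I*sqrt(2))**2)*(-303) = (-2*2**(3/4)*sqrt(-I) + 8*(-8))*(-303) = (-2*2**(3/4)*sqrt(-I) - 64)*(-303) = (-64 - 2*2**(3/4)*sqrt(-I))*(-303) = 19392 + 606*2**(3/4)*sqrt(-I)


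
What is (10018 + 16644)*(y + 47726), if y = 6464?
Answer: 1444813780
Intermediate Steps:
(10018 + 16644)*(y + 47726) = (10018 + 16644)*(6464 + 47726) = 26662*54190 = 1444813780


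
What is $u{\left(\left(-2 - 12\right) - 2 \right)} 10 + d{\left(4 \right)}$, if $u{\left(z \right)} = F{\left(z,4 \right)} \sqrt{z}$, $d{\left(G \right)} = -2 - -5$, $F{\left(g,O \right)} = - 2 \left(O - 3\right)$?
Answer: $3 - 80 i \approx 3.0 - 80.0 i$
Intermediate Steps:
$F{\left(g,O \right)} = 6 - 2 O$ ($F{\left(g,O \right)} = - 2 \left(-3 + O\right) = 6 - 2 O$)
$d{\left(G \right)} = 3$ ($d{\left(G \right)} = -2 + 5 = 3$)
$u{\left(z \right)} = - 2 \sqrt{z}$ ($u{\left(z \right)} = \left(6 - 8\right) \sqrt{z} = - 2 \sqrt{z}$)
$u{\left(\left(-2 - 12\right) - 2 \right)} 10 + d{\left(4 \right)} = - 2 \sqrt{\left(-2 - 12\right) - 2} \cdot 10 + 3 = - 2 \sqrt{-14 - 2} \cdot 10 + 3 = - 2 \sqrt{-16} \cdot 10 + 3 = - 2 \cdot 4 i 10 + 3 = - 8 i 10 + 3 = - 80 i + 3 = 3 - 80 i$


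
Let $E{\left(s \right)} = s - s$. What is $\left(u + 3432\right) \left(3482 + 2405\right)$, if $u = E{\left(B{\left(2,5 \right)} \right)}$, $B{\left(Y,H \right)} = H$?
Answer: $20204184$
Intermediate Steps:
$E{\left(s \right)} = 0$
$u = 0$
$\left(u + 3432\right) \left(3482 + 2405\right) = \left(0 + 3432\right) \left(3482 + 2405\right) = 3432 \cdot 5887 = 20204184$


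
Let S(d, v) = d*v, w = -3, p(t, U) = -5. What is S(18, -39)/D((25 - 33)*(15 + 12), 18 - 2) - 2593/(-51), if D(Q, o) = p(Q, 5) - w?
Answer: 20494/51 ≈ 401.84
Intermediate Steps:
D(Q, o) = -2 (D(Q, o) = -5 - 1*(-3) = -5 + 3 = -2)
S(18, -39)/D((25 - 33)*(15 + 12), 18 - 2) - 2593/(-51) = (18*(-39))/(-2) - 2593/(-51) = -702*(-½) - 2593*(-1/51) = 351 + 2593/51 = 20494/51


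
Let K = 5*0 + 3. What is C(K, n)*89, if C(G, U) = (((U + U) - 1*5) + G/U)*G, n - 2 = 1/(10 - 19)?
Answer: 4984/51 ≈ 97.725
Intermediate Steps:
K = 3 (K = 0 + 3 = 3)
n = 17/9 (n = 2 + 1/(10 - 19) = 2 + 1/(-9) = 2 - ⅑ = 17/9 ≈ 1.8889)
C(G, U) = G*(-5 + 2*U + G/U) (C(G, U) = ((2*U - 5) + G/U)*G = ((-5 + 2*U) + G/U)*G = (-5 + 2*U + G/U)*G = G*(-5 + 2*U + G/U))
C(K, n)*89 = (3*(3 + 17*(-5 + 2*(17/9))/9)/(17/9))*89 = (3*(9/17)*(3 + 17*(-5 + 34/9)/9))*89 = (3*(9/17)*(3 + (17/9)*(-11/9)))*89 = (3*(9/17)*(3 - 187/81))*89 = (3*(9/17)*(56/81))*89 = (56/51)*89 = 4984/51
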